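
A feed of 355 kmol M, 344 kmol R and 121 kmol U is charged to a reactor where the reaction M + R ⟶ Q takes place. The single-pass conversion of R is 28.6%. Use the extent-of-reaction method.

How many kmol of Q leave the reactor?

98.4 kmol

R reacted = 0.286 × 344 = 98.38 kmol; ν_R = −1, so ξ = 98.38/1 = 98.38 kmol.
Outlet amounts (n = n₀ + ν ξ):
  M: 355 − 1(98.38) = 256.6
  R: 344 − 1(98.38) = 245.6
  Q: 0 + 1(98.38) = 98.38
  U: 121 (inert)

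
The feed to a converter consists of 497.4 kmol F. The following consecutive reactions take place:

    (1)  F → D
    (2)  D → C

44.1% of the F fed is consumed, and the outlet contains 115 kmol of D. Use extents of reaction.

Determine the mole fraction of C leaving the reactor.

Conversion of F: F consumed = 1ξ₁ = 0.441 × 497.4 → ξ₁ = 219.4 kmol.
D balance: n_D = 0 + 1ξ₁ − 1ξ₂ = 115 → ξ₂ = (1·219.4 − 115)/1 = 104.4 kmol.
Outlet amounts (n = n₀ + Σ ν·ξ):
  F: 497.4 − 1(219.4) = 278
  D: 0 + 1(219.4) − 1(104.4) = 115
  C: 0 + 1(104.4) = 104.4
Total out = 497.4 kmol; y_C = 104.4 / 497.4 = 0.2098.

0.21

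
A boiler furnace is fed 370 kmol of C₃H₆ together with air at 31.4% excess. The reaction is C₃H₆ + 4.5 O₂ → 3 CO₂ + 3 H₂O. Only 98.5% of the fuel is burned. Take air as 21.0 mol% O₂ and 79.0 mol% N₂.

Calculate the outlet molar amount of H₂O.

1090 kmol

Stoichiometric O₂ = 4.5 × 370 = 1665 kmol; O₂ fed = 1665 × 1.314 = 2188 kmol.
N₂ fed = 2188 × 79/21 = 8230 kmol.
Fuel reacted = 0.985 × 370 → ξ = 364.4 kmol.
Outlet (n = n₀ + ν ξ):
  C₃H₆: 370 − 1(364.4) = 5.55
  O₂: 2188 − 4.5(364.4) = 547.8
  N₂: 8230 (inert)
  CO₂: 0 + 3(364.4) = 1093
  H₂O: 0 + 3(364.4) = 1093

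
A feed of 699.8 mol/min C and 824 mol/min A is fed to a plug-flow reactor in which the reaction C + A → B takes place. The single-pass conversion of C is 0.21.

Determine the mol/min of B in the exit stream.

C reacted = 0.21 × 699.8 = 147 mol/min; ν_C = −1, so ξ = 147/1 = 147 mol/min.
Outlet amounts (n = n₀ + ν ξ):
  C: 699.8 − 1(147) = 552.8
  A: 824 − 1(147) = 677
  B: 0 + 1(147) = 147

147 mol/min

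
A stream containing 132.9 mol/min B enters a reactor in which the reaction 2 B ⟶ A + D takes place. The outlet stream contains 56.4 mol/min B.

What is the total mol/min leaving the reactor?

For B: n = n₀ − 2ξ → 56.4 = 132.9 − 2ξ, giving ξ = 38.25 mol/min.
Outlet amounts (n = n₀ + ν ξ):
  B: 132.9 − 2(38.25) = 56.4
  A: 0 + 1(38.25) = 38.25
  D: 0 + 1(38.25) = 38.25
Total out = 56.4 + 38.25 + 38.25 = 132.9 mol/min.

133 mol/min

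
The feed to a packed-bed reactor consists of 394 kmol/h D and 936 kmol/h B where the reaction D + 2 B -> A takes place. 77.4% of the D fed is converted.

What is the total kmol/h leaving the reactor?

D reacted = 0.774 × 394 = 305 kmol/h; ν_D = −1, so ξ = 305/1 = 305 kmol/h.
Outlet amounts (n = n₀ + ν ξ):
  D: 394 − 1(305) = 89.04
  B: 936 − 2(305) = 326.1
  A: 0 + 1(305) = 305
Total out = 89.04 + 326.1 + 305 = 720.1 kmol/h.

720 kmol/h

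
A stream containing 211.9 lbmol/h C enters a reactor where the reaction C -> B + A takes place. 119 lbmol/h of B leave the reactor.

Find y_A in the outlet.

0.36

For B: n = n₀ + 1ξ → 119 = 0 + 1ξ, giving ξ = 119 lbmol/h.
Outlet amounts (n = n₀ + ν ξ):
  C: 211.9 − 1(119) = 92.9
  B: 0 + 1(119) = 119
  A: 0 + 1(119) = 119
Total out = 330.9 lbmol/h; y_A = 119 / 330.9 = 0.3596.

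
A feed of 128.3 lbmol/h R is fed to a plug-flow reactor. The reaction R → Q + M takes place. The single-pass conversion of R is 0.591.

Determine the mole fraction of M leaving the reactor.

0.371

R reacted = 0.591 × 128.3 = 75.83 lbmol/h; ν_R = −1, so ξ = 75.83/1 = 75.83 lbmol/h.
Outlet amounts (n = n₀ + ν ξ):
  R: 128.3 − 1(75.83) = 52.47
  Q: 0 + 1(75.83) = 75.83
  M: 0 + 1(75.83) = 75.83
Total out = 204.1 lbmol/h; y_M = 75.83 / 204.1 = 0.3715.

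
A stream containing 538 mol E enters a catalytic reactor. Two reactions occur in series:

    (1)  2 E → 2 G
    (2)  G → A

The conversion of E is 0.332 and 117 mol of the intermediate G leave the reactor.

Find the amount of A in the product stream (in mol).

Conversion of E: E consumed = 2ξ₁ = 0.332 × 538 → ξ₁ = 89.31 mol.
G balance: n_G = 0 + 2ξ₁ − 1ξ₂ = 117 → ξ₂ = (2·89.31 − 117)/1 = 61.62 mol.
Outlet amounts (n = n₀ + Σ ν·ξ):
  E: 538 − 2(89.31) = 359.4
  G: 0 + 2(89.31) − 1(61.62) = 117
  A: 0 + 1(61.62) = 61.62

61.6 mol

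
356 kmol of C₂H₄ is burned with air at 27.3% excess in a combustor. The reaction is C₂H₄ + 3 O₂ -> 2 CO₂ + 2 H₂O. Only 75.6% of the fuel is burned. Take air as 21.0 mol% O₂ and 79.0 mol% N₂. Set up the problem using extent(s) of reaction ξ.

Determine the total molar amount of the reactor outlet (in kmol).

Stoichiometric O₂ = 3 × 356 = 1068 kmol; O₂ fed = 1068 × 1.273 = 1360 kmol.
N₂ fed = 1360 × 79/21 = 5115 kmol.
Fuel reacted = 0.756 × 356 → ξ = 269.1 kmol.
Outlet (n = n₀ + ν ξ):
  C₂H₄: 356 − 1(269.1) = 86.86
  O₂: 1360 − 3(269.1) = 552.2
  N₂: 5115 (inert)
  CO₂: 0 + 2(269.1) = 538.3
  H₂O: 0 + 2(269.1) = 538.3
Total out = 86.86 + 552.2 + 5115 + 538.3 + 538.3 = 6830 kmol.

6830 kmol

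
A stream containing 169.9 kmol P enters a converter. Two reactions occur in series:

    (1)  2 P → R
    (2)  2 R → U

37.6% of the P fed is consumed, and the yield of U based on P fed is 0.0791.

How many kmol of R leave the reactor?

Conversion of P: P consumed = 2ξ₁ = 0.376 × 169.9 → ξ₁ = 31.94 kmol.
Yield of U: 1ξ₂ / 169.9 = 0.0791 → ξ₂ = 13.44 kmol.
Outlet amounts (n = n₀ + Σ ν·ξ):
  P: 169.9 − 2(31.94) = 106
  R: 0 + 1(31.94) − 2(13.44) = 5.063
  U: 0 + 1(13.44) = 13.44

5.06 kmol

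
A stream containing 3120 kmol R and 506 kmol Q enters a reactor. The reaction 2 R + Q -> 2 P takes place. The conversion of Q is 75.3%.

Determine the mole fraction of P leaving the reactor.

Q reacted = 0.753 × 506 = 381 kmol; ν_Q = −1, so ξ = 381/1 = 381 kmol.
Outlet amounts (n = n₀ + ν ξ):
  R: 3120 − 2(381) = 2358
  Q: 506 − 1(381) = 125
  P: 0 + 2(381) = 762
Total out = 3245 kmol; y_P = 762 / 3245 = 0.2348.

0.235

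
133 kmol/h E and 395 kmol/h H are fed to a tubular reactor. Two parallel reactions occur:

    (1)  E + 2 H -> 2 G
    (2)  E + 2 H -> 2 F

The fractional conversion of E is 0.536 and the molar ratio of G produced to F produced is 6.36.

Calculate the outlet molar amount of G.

Conversion of E: E consumed = 0.536 × 133 = 71.29 kmol/h = 1ξ₁ + 1ξ₂.
Selectivity: 2ξ₁ / (2ξ₂) = 6.36 → ξ₁ = 6.36 ξ₂.
Substitute: (1·6.36 + 1) ξ₂ = 71.29 → ξ₂ = 9.686 kmol/h, ξ₁ = 61.6 kmol/h.
Outlet amounts (n = n₀ + Σ ν·ξ):
  E: 133 − 1(61.6) − 1(9.686) = 61.71
  H: 395 − 2(61.6) − 2(9.686) = 252.4
  G: 0 + 2(61.6) = 123.2
  F: 0 + 2(9.686) = 19.37

123 kmol/h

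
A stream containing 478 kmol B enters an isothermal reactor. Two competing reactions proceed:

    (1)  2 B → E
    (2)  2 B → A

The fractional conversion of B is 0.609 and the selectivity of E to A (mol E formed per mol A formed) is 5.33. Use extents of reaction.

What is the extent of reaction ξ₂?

ξ₂ = 23 kmol

Conversion of B: B consumed = 0.609 × 478 = 291.1 kmol = 2ξ₁ + 2ξ₂.
Selectivity: 1ξ₁ / (1ξ₂) = 5.33 → ξ₁ = 5.33 ξ₂.
Substitute: (2·5.33 + 2) ξ₂ = 291.1 → ξ₂ = 22.99 kmol, ξ₁ = 122.6 kmol.
Outlet amounts (n = n₀ + Σ ν·ξ):
  B: 478 − 2(122.6) − 2(22.99) = 186.9
  E: 0 + 1(122.6) = 122.6
  A: 0 + 1(22.99) = 22.99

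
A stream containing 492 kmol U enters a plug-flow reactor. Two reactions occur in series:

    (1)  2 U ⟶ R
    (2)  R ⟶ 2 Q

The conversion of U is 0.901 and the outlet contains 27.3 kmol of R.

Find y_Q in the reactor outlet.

0.836

Conversion of U: U consumed = 2ξ₁ = 0.901 × 492 → ξ₁ = 221.6 kmol.
R balance: n_R = 0 + 1ξ₁ − 1ξ₂ = 27.3 → ξ₂ = (1·221.6 − 27.3)/1 = 194.3 kmol.
Outlet amounts (n = n₀ + Σ ν·ξ):
  U: 492 − 2(221.6) = 48.71
  R: 0 + 1(221.6) − 1(194.3) = 27.3
  Q: 0 + 2(194.3) = 388.7
Total out = 464.7 kmol; y_Q = 388.7 / 464.7 = 0.8364.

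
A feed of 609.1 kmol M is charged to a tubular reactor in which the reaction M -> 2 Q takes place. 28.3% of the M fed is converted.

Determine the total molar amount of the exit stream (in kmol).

781 kmol

M reacted = 0.283 × 609.1 = 172.4 kmol; ν_M = −1, so ξ = 172.4/1 = 172.4 kmol.
Outlet amounts (n = n₀ + ν ξ):
  M: 609.1 − 1(172.4) = 436.7
  Q: 0 + 2(172.4) = 344.8
Total out = 436.7 + 344.8 = 781.5 kmol.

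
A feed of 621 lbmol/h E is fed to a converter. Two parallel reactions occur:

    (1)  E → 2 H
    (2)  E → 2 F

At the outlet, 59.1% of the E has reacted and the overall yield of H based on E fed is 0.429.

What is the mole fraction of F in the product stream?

0.473

Yield of H: 2ξ₁ / 621 = 0.429 → ξ₁ = 133.2 lbmol/h.
Conversion of E: 1ξ₁ + 1ξ₂ = 0.591 × 621 = 367 → ξ₂ = 233.8 lbmol/h.
Outlet amounts (n = n₀ + Σ ν·ξ):
  E: 621 − 1(133.2) − 1(233.8) = 254
  H: 0 + 2(133.2) = 266.4
  F: 0 + 2(233.8) = 467.6
Total out = 988 lbmol/h; y_F = 467.6 / 988 = 0.4733.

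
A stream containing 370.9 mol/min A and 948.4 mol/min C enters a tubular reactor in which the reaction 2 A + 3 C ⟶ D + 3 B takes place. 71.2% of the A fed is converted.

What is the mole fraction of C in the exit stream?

A reacted = 0.712 × 370.9 = 264.1 mol/min; ν_A = −2, so ξ = 264.1/2 = 132 mol/min.
Outlet amounts (n = n₀ + ν ξ):
  A: 370.9 − 2(132) = 106.8
  C: 948.4 − 3(132) = 552.3
  D: 0 + 1(132) = 132
  B: 0 + 3(132) = 396.1
Total out = 1187 mol/min; y_C = 552.3 / 1187 = 0.4652.

0.465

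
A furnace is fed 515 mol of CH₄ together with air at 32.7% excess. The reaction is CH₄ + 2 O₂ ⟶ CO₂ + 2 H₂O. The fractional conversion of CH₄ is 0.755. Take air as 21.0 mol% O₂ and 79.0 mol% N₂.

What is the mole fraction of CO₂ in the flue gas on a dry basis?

0.0623

Stoichiometric O₂ = 2 × 515 = 1030 mol; O₂ fed = 1030 × 1.327 = 1367 mol.
N₂ fed = 1367 × 79/21 = 5142 mol.
Fuel reacted = 0.755 × 515 → ξ = 388.8 mol.
Outlet (n = n₀ + ν ξ):
  CH₄: 515 − 1(388.8) = 126.2
  O₂: 1367 − 2(388.8) = 589.2
  N₂: 5142 (inert)
  CO₂: 0 + 1(388.8) = 388.8
  H₂O: 0 + 2(388.8) = 777.6
Dry total = 6246 mol; y_CO₂ (dry) = 388.8 / 6246 = 0.06225.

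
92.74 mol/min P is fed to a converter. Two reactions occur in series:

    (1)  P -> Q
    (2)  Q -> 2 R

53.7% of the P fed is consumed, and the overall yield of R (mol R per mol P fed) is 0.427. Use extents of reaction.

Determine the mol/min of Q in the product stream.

Conversion of P: P consumed = 1ξ₁ = 0.537 × 92.74 → ξ₁ = 49.8 mol/min.
Yield of R: 2ξ₂ / 92.74 = 0.427 → ξ₂ = 19.8 mol/min.
Outlet amounts (n = n₀ + Σ ν·ξ):
  P: 92.74 − 1(49.8) = 42.94
  Q: 0 + 1(49.8) − 1(19.8) = 30
  R: 0 + 2(19.8) = 39.6

30 mol/min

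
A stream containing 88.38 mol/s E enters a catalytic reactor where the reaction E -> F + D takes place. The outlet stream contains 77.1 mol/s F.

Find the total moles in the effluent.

For F: n = n₀ + 1ξ → 77.1 = 0 + 1ξ, giving ξ = 77.1 mol/s.
Outlet amounts (n = n₀ + ν ξ):
  E: 88.38 − 1(77.1) = 11.28
  F: 0 + 1(77.1) = 77.1
  D: 0 + 1(77.1) = 77.1
Total out = 11.28 + 77.1 + 77.1 = 165.5 mol/s.

165 mol/s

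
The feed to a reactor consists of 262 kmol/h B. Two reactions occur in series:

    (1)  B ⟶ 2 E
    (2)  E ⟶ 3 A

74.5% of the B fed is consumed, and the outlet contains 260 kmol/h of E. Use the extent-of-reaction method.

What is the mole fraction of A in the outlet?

Conversion of B: B consumed = 1ξ₁ = 0.745 × 262 → ξ₁ = 195.2 kmol/h.
E balance: n_E = 0 + 2ξ₁ − 1ξ₂ = 260 → ξ₂ = (2·195.2 − 260)/1 = 130.4 kmol/h.
Outlet amounts (n = n₀ + Σ ν·ξ):
  B: 262 − 1(195.2) = 66.81
  E: 0 + 2(195.2) − 1(130.4) = 260
  A: 0 + 3(130.4) = 391.1
Total out = 718 kmol/h; y_A = 391.1 / 718 = 0.5448.

0.545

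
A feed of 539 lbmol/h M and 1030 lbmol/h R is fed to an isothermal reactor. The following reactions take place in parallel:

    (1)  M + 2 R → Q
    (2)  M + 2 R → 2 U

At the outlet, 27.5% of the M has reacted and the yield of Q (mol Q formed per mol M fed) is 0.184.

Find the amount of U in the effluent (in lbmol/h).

98.1 lbmol/h

Yield of Q: 1ξ₁ / 539 = 0.184 → ξ₁ = 99.18 lbmol/h.
Conversion of M: 1ξ₁ + 1ξ₂ = 0.275 × 539 = 148.2 → ξ₂ = 49.05 lbmol/h.
Outlet amounts (n = n₀ + Σ ν·ξ):
  M: 539 − 1(99.18) − 1(49.05) = 390.8
  R: 1030 − 2(99.18) − 2(49.05) = 733.5
  Q: 0 + 1(99.18) = 99.18
  U: 0 + 2(49.05) = 98.1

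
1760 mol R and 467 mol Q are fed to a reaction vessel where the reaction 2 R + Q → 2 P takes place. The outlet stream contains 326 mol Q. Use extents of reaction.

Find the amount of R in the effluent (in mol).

For Q: n = n₀ − 1ξ → 326 = 467 − 1ξ, giving ξ = 141 mol.
Outlet amounts (n = n₀ + ν ξ):
  R: 1760 − 2(141) = 1478
  Q: 467 − 1(141) = 326
  P: 0 + 2(141) = 282

1480 mol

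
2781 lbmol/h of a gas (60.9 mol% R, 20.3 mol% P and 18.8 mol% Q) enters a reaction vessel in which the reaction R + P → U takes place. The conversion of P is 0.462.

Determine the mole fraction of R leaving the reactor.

P reacted = 0.462 × 564.5 = 260.8 lbmol/h; ν_P = −1, so ξ = 260.8/1 = 260.8 lbmol/h.
Outlet amounts (n = n₀ + ν ξ):
  R: 1694 − 1(260.8) = 1433
  P: 564.5 − 1(260.8) = 303.7
  U: 0 + 1(260.8) = 260.8
  Q: 522.8 (inert)
Total out = 2520 lbmol/h; y_R = 1433 / 2520 = 0.5685.

0.569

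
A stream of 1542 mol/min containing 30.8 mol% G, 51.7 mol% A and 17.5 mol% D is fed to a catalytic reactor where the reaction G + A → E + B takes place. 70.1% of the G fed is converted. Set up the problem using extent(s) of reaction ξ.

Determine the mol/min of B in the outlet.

G reacted = 0.701 × 474.9 = 332.9 mol/min; ν_G = −1, so ξ = 332.9/1 = 332.9 mol/min.
Outlet amounts (n = n₀ + ν ξ):
  G: 474.9 − 1(332.9) = 142
  A: 797.2 − 1(332.9) = 464.3
  E: 0 + 1(332.9) = 332.9
  B: 0 + 1(332.9) = 332.9
  D: 269.9 (inert)

333 mol/min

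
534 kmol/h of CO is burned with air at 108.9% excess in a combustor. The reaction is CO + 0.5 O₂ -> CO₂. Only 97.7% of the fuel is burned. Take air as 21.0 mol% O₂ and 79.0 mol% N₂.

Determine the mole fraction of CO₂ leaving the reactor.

Stoichiometric O₂ = 0.5 × 534 = 267 kmol/h; O₂ fed = 267 × 2.089 = 557.8 kmol/h.
N₂ fed = 557.8 × 79/21 = 2098 kmol/h.
Fuel reacted = 0.977 × 534 → ξ = 521.7 kmol/h.
Outlet (n = n₀ + ν ξ):
  CO: 534 − 1(521.7) = 12.28
  O₂: 557.8 − 0.5(521.7) = 296.9
  N₂: 2098 (inert)
  CO₂: 0 + 1(521.7) = 521.7
Total out = 2929 kmol/h; y_CO₂ = 521.7 / 2929 = 0.1781.

0.178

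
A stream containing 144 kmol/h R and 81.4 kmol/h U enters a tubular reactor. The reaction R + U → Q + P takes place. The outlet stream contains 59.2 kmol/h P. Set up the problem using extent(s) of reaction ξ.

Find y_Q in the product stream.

0.263

For P: n = n₀ + 1ξ → 59.2 = 0 + 1ξ, giving ξ = 59.2 kmol/h.
Outlet amounts (n = n₀ + ν ξ):
  R: 144 − 1(59.2) = 84.8
  U: 81.4 − 1(59.2) = 22.2
  Q: 0 + 1(59.2) = 59.2
  P: 0 + 1(59.2) = 59.2
Total out = 225.4 kmol/h; y_Q = 59.2 / 225.4 = 0.2626.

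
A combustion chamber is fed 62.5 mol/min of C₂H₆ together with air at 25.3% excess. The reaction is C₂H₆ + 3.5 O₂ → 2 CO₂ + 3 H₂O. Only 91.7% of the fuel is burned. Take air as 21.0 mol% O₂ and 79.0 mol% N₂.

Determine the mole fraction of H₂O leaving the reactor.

0.123

Stoichiometric O₂ = 3.5 × 62.5 = 218.8 mol/min; O₂ fed = 218.8 × 1.253 = 274.1 mol/min.
N₂ fed = 274.1 × 79/21 = 1031 mol/min.
Fuel reacted = 0.917 × 62.5 → ξ = 57.31 mol/min.
Outlet (n = n₀ + ν ξ):
  C₂H₆: 62.5 − 1(57.31) = 5.188
  O₂: 274.1 − 3.5(57.31) = 73.5
  N₂: 1031 (inert)
  CO₂: 0 + 2(57.31) = 114.6
  H₂O: 0 + 3(57.31) = 171.9
Total out = 1396 mol/min; y_H₂O = 171.9 / 1396 = 0.1231.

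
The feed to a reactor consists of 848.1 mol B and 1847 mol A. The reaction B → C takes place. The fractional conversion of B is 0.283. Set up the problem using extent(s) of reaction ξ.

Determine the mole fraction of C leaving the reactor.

B reacted = 0.283 × 848.1 = 240 mol; ν_B = −1, so ξ = 240/1 = 240 mol.
Outlet amounts (n = n₀ + ν ξ):
  B: 848.1 − 1(240) = 608.1
  C: 0 + 1(240) = 240
  A: 1847 (inert)
Total out = 2695 mol; y_C = 240 / 2695 = 0.08906.

0.0891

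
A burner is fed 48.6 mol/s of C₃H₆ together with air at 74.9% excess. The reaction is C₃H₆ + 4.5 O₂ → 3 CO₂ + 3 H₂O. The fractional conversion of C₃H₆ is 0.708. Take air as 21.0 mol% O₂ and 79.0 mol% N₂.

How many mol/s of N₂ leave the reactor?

Stoichiometric O₂ = 4.5 × 48.6 = 218.7 mol/s; O₂ fed = 218.7 × 1.749 = 382.5 mol/s.
N₂ fed = 382.5 × 79/21 = 1439 mol/s.
Fuel reacted = 0.708 × 48.6 → ξ = 34.41 mol/s.
Outlet (n = n₀ + ν ξ):
  C₃H₆: 48.6 − 1(34.41) = 14.19
  O₂: 382.5 − 4.5(34.41) = 227.7
  N₂: 1439 (inert)
  CO₂: 0 + 3(34.41) = 103.2
  H₂O: 0 + 3(34.41) = 103.2

1440 mol/s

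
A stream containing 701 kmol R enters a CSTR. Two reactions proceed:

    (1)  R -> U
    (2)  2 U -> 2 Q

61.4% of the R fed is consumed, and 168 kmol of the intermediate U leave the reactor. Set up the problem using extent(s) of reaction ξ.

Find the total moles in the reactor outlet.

Conversion of R: R consumed = 1ξ₁ = 0.614 × 701 → ξ₁ = 430.4 kmol.
U balance: n_U = 0 + 1ξ₁ − 2ξ₂ = 168 → ξ₂ = (1·430.4 − 168)/2 = 131.2 kmol.
Outlet amounts (n = n₀ + Σ ν·ξ):
  R: 701 − 1(430.4) = 270.6
  U: 0 + 1(430.4) − 2(131.2) = 168
  Q: 0 + 2(131.2) = 262.4
Total out = 270.6 + 168 + 262.4 = 701 kmol.

701 kmol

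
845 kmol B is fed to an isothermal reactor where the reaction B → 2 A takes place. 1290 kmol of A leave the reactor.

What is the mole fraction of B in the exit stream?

0.134

For A: n = n₀ + 2ξ → 1290 = 0 + 2ξ, giving ξ = 645 kmol.
Outlet amounts (n = n₀ + ν ξ):
  B: 845 − 1(645) = 200
  A: 0 + 2(645) = 1290
Total out = 1490 kmol; y_B = 200 / 1490 = 0.1342.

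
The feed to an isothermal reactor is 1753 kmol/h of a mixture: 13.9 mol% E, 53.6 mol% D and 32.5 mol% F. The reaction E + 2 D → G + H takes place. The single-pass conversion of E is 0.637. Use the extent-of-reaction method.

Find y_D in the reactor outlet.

E reacted = 0.637 × 243.7 = 155.2 kmol/h; ν_E = −1, so ξ = 155.2/1 = 155.2 kmol/h.
Outlet amounts (n = n₀ + ν ξ):
  E: 243.7 − 1(155.2) = 88.45
  D: 939.6 − 2(155.2) = 629.2
  G: 0 + 1(155.2) = 155.2
  H: 0 + 1(155.2) = 155.2
  F: 569.7 (inert)
Total out = 1598 kmol/h; y_D = 629.2 / 1598 = 0.3938.

0.394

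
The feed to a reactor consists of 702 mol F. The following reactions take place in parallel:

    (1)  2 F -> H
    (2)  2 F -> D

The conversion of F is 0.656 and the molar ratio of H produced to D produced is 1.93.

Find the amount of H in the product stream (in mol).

Conversion of F: F consumed = 0.656 × 702 = 460.5 mol = 2ξ₁ + 2ξ₂.
Selectivity: 1ξ₁ / (1ξ₂) = 1.93 → ξ₁ = 1.93 ξ₂.
Substitute: (2·1.93 + 2) ξ₂ = 460.5 → ξ₂ = 78.59 mol, ξ₁ = 151.7 mol.
Outlet amounts (n = n₀ + Σ ν·ξ):
  F: 702 − 2(151.7) − 2(78.59) = 241.5
  H: 0 + 1(151.7) = 151.7
  D: 0 + 1(78.59) = 78.59

152 mol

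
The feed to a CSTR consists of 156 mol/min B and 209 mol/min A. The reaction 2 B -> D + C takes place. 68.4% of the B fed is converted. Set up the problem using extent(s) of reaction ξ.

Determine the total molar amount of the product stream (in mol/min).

B reacted = 0.684 × 156 = 106.7 mol/min; ν_B = −2, so ξ = 106.7/2 = 53.35 mol/min.
Outlet amounts (n = n₀ + ν ξ):
  B: 156 − 2(53.35) = 49.3
  D: 0 + 1(53.35) = 53.35
  C: 0 + 1(53.35) = 53.35
  A: 209 (inert)
Total out = 49.3 + 53.35 + 53.35 + 209 = 365 mol/min.

365 mol/min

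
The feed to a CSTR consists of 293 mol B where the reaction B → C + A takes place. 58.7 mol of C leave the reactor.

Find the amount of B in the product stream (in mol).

For C: n = n₀ + 1ξ → 58.7 = 0 + 1ξ, giving ξ = 58.7 mol.
Outlet amounts (n = n₀ + ν ξ):
  B: 293 − 1(58.7) = 234.3
  C: 0 + 1(58.7) = 58.7
  A: 0 + 1(58.7) = 58.7

234 mol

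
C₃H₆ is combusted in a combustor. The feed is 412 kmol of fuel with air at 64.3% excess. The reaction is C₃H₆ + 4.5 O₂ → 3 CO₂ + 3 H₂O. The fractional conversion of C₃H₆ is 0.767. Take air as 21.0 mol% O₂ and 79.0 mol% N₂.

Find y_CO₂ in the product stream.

0.0629

Stoichiometric O₂ = 4.5 × 412 = 1854 kmol; O₂ fed = 1854 × 1.643 = 3046 kmol.
N₂ fed = 3046 × 79/21 = 11460 kmol.
Fuel reacted = 0.767 × 412 → ξ = 316 kmol.
Outlet (n = n₀ + ν ξ):
  C₃H₆: 412 − 1(316) = 96
  O₂: 3046 − 4.5(316) = 1624
  N₂: 11460 (inert)
  CO₂: 0 + 3(316) = 948
  H₂O: 0 + 3(316) = 948
Total out = 15080 kmol; y_CO₂ = 948 / 15080 = 0.06288.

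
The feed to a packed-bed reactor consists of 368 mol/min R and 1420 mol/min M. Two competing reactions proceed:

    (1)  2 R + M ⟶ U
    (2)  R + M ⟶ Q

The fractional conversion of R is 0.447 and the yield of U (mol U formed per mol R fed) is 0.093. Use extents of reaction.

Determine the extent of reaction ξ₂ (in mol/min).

Yield of U: 1ξ₁ / 368 = 0.093 → ξ₁ = 34.22 mol/min.
Conversion of R: 2ξ₁ + 1ξ₂ = 0.447 × 368 = 164.5 → ξ₂ = 96.05 mol/min.
Outlet amounts (n = n₀ + Σ ν·ξ):
  R: 368 − 2(34.22) − 1(96.05) = 203.5
  M: 1420 − 1(34.22) − 1(96.05) = 1290
  U: 0 + 1(34.22) = 34.22
  Q: 0 + 1(96.05) = 96.05

ξ₂ = 96 mol/min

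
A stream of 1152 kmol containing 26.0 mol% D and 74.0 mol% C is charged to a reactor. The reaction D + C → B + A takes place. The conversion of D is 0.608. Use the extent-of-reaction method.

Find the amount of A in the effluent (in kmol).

D reacted = 0.608 × 299.5 = 182.1 kmol; ν_D = −1, so ξ = 182.1/1 = 182.1 kmol.
Outlet amounts (n = n₀ + ν ξ):
  D: 299.5 − 1(182.1) = 117.4
  C: 852.5 − 1(182.1) = 670.4
  B: 0 + 1(182.1) = 182.1
  A: 0 + 1(182.1) = 182.1

182 kmol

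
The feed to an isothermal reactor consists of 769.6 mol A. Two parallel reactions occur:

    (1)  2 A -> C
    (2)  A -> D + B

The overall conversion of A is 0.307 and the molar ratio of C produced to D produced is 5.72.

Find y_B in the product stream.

0.0279

Conversion of A: A consumed = 0.307 × 769.6 = 236.3 mol = 2ξ₁ + 1ξ₂.
Selectivity: 1ξ₁ / (1ξ₂) = 5.72 → ξ₁ = 5.72 ξ₂.
Substitute: (2·5.72 + 1) ξ₂ = 236.3 → ξ₂ = 18.99 mol, ξ₁ = 108.6 mol.
Outlet amounts (n = n₀ + Σ ν·ξ):
  A: 769.6 − 2(108.6) − 1(18.99) = 533.3
  C: 0 + 1(108.6) = 108.6
  D: 0 + 1(18.99) = 18.99
  B: 0 + 1(18.99) = 18.99
Total out = 680 mol; y_B = 18.99 / 680 = 0.02793.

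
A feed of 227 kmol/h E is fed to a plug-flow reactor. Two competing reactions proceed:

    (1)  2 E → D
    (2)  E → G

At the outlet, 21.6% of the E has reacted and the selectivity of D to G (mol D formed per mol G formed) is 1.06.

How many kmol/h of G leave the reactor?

Conversion of E: E consumed = 0.216 × 227 = 49.03 kmol/h = 2ξ₁ + 1ξ₂.
Selectivity: 1ξ₁ / (1ξ₂) = 1.06 → ξ₁ = 1.06 ξ₂.
Substitute: (2·1.06 + 1) ξ₂ = 49.03 → ξ₂ = 15.72 kmol/h, ξ₁ = 16.66 kmol/h.
Outlet amounts (n = n₀ + Σ ν·ξ):
  E: 227 − 2(16.66) − 1(15.72) = 178
  D: 0 + 1(16.66) = 16.66
  G: 0 + 1(15.72) = 15.72

15.7 kmol/h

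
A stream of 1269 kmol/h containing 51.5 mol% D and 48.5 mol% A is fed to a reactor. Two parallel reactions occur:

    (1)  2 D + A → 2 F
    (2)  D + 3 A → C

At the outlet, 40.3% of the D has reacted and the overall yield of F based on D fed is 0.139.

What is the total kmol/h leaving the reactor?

706 kmol/h

Yield of F: 2ξ₁ / 653.5 = 0.139 → ξ₁ = 45.42 kmol/h.
Conversion of D: 2ξ₁ + 1ξ₂ = 0.403 × 653.5 = 263.4 → ξ₂ = 172.5 kmol/h.
Outlet amounts (n = n₀ + Σ ν·ξ):
  D: 653.5 − 2(45.42) − 1(172.5) = 390.2
  A: 615.5 − 1(45.42) − 3(172.5) = 52.44
  F: 0 + 2(45.42) = 90.84
  C: 0 + 1(172.5) = 172.5
Total out = 390.2 + 52.44 + 90.84 + 172.5 = 706 kmol/h.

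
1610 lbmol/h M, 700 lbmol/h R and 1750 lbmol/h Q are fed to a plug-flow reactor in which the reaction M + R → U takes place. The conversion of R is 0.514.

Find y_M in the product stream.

R reacted = 0.514 × 700 = 359.8 lbmol/h; ν_R = −1, so ξ = 359.8/1 = 359.8 lbmol/h.
Outlet amounts (n = n₀ + ν ξ):
  M: 1610 − 1(359.8) = 1250
  R: 700 − 1(359.8) = 340.2
  U: 0 + 1(359.8) = 359.8
  Q: 1750 (inert)
Total out = 3700 lbmol/h; y_M = 1250 / 3700 = 0.3379.

0.338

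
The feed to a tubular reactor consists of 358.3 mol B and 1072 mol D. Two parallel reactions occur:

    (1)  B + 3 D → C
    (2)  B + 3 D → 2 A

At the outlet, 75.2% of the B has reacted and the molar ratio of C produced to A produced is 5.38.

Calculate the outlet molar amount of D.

Conversion of B: B consumed = 0.752 × 358.3 = 269.4 mol = 1ξ₁ + 1ξ₂.
Selectivity: 1ξ₁ / (2ξ₂) = 5.38 → ξ₁ = 10.76 ξ₂.
Substitute: (1·10.76 + 1) ξ₂ = 269.4 → ξ₂ = 22.91 mol, ξ₁ = 246.5 mol.
Outlet amounts (n = n₀ + Σ ν·ξ):
  B: 358.3 − 1(246.5) − 1(22.91) = 88.86
  D: 1072 − 3(246.5) − 3(22.91) = 263.7
  C: 0 + 1(246.5) = 246.5
  A: 0 + 2(22.91) = 45.82

264 mol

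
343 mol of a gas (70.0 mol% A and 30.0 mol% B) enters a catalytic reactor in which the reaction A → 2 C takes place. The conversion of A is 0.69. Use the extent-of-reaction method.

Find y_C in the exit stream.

0.651

A reacted = 0.69 × 240.1 = 165.7 mol; ν_A = −1, so ξ = 165.7/1 = 165.7 mol.
Outlet amounts (n = n₀ + ν ξ):
  A: 240.1 − 1(165.7) = 74.43
  C: 0 + 2(165.7) = 331.3
  B: 102.9 (inert)
Total out = 508.7 mol; y_C = 331.3 / 508.7 = 0.6514.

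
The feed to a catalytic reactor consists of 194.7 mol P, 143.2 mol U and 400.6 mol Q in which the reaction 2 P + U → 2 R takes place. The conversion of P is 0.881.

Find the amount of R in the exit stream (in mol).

P reacted = 0.881 × 194.7 = 171.5 mol; ν_P = −2, so ξ = 171.5/2 = 85.77 mol.
Outlet amounts (n = n₀ + ν ξ):
  P: 194.7 − 2(85.77) = 23.17
  U: 143.2 − 1(85.77) = 57.43
  R: 0 + 2(85.77) = 171.5
  Q: 400.6 (inert)

172 mol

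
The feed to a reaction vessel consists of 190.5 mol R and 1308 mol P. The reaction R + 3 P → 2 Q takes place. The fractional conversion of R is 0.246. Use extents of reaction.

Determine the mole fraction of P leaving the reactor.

R reacted = 0.246 × 190.5 = 46.86 mol; ν_R = −1, so ξ = 46.86/1 = 46.86 mol.
Outlet amounts (n = n₀ + ν ξ):
  R: 190.5 − 1(46.86) = 143.6
  P: 1308 − 3(46.86) = 1167
  Q: 0 + 2(46.86) = 93.73
Total out = 1405 mol; y_P = 1167 / 1405 = 0.831.

0.831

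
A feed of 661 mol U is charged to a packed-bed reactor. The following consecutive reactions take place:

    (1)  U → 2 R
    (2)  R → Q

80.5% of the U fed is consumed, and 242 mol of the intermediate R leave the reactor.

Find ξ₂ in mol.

ξ₂ = 822 mol

Conversion of U: U consumed = 1ξ₁ = 0.805 × 661 → ξ₁ = 532.1 mol.
R balance: n_R = 0 + 2ξ₁ − 1ξ₂ = 242 → ξ₂ = (2·532.1 − 242)/1 = 822.2 mol.
Outlet amounts (n = n₀ + Σ ν·ξ):
  U: 661 − 1(532.1) = 128.9
  R: 0 + 2(532.1) − 1(822.2) = 242
  Q: 0 + 1(822.2) = 822.2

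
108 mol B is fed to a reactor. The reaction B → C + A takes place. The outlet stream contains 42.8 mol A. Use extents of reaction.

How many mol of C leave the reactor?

For A: n = n₀ + 1ξ → 42.8 = 0 + 1ξ, giving ξ = 42.8 mol.
Outlet amounts (n = n₀ + ν ξ):
  B: 108 − 1(42.8) = 65.2
  C: 0 + 1(42.8) = 42.8
  A: 0 + 1(42.8) = 42.8

42.8 mol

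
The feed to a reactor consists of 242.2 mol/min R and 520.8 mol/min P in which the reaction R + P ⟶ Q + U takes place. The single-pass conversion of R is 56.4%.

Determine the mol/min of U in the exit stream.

R reacted = 0.564 × 242.2 = 136.6 mol/min; ν_R = −1, so ξ = 136.6/1 = 136.6 mol/min.
Outlet amounts (n = n₀ + ν ξ):
  R: 242.2 − 1(136.6) = 105.6
  P: 520.8 − 1(136.6) = 384.2
  Q: 0 + 1(136.6) = 136.6
  U: 0 + 1(136.6) = 136.6

137 mol/min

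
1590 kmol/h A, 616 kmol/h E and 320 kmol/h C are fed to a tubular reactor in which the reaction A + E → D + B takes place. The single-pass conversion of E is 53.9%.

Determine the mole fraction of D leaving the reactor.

E reacted = 0.539 × 616 = 332 kmol/h; ν_E = −1, so ξ = 332/1 = 332 kmol/h.
Outlet amounts (n = n₀ + ν ξ):
  A: 1590 − 1(332) = 1258
  E: 616 − 1(332) = 284
  D: 0 + 1(332) = 332
  B: 0 + 1(332) = 332
  C: 320 (inert)
Total out = 2526 kmol/h; y_D = 332 / 2526 = 0.1314.

0.131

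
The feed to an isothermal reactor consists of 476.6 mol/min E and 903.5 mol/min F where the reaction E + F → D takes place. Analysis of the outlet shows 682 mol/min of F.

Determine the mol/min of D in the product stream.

222 mol/min

For F: n = n₀ − 1ξ → 682 = 903.5 − 1ξ, giving ξ = 221.5 mol/min.
Outlet amounts (n = n₀ + ν ξ):
  E: 476.6 − 1(221.5) = 255.1
  F: 903.5 − 1(221.5) = 682
  D: 0 + 1(221.5) = 221.5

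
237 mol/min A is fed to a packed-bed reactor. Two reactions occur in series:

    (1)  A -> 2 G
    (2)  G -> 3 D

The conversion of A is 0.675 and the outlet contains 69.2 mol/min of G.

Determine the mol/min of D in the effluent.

752 mol/min

Conversion of A: A consumed = 1ξ₁ = 0.675 × 237 → ξ₁ = 160 mol/min.
G balance: n_G = 0 + 2ξ₁ − 1ξ₂ = 69.2 → ξ₂ = (2·160 − 69.2)/1 = 250.8 mol/min.
Outlet amounts (n = n₀ + Σ ν·ξ):
  A: 237 − 1(160) = 77.02
  G: 0 + 2(160) − 1(250.8) = 69.2
  D: 0 + 3(250.8) = 752.3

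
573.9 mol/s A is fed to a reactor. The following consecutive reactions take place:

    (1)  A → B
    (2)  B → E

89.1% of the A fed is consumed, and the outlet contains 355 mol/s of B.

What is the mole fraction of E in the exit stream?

0.272

Conversion of A: A consumed = 1ξ₁ = 0.891 × 573.9 → ξ₁ = 511.3 mol/s.
B balance: n_B = 0 + 1ξ₁ − 1ξ₂ = 355 → ξ₂ = (1·511.3 − 355)/1 = 156.3 mol/s.
Outlet amounts (n = n₀ + Σ ν·ξ):
  A: 573.9 − 1(511.3) = 62.56
  B: 0 + 1(511.3) − 1(156.3) = 355
  E: 0 + 1(156.3) = 156.3
Total out = 573.9 mol/s; y_E = 156.3 / 573.9 = 0.2724.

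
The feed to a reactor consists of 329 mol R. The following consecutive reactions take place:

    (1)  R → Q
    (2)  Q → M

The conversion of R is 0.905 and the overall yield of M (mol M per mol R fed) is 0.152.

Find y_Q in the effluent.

0.753

Conversion of R: R consumed = 1ξ₁ = 0.905 × 329 → ξ₁ = 297.7 mol.
Yield of M: 1ξ₂ / 329 = 0.152 → ξ₂ = 50.01 mol.
Outlet amounts (n = n₀ + Σ ν·ξ):
  R: 329 − 1(297.7) = 31.25
  Q: 0 + 1(297.7) − 1(50.01) = 247.7
  M: 0 + 1(50.01) = 50.01
Total out = 329 mol; y_Q = 247.7 / 329 = 0.753.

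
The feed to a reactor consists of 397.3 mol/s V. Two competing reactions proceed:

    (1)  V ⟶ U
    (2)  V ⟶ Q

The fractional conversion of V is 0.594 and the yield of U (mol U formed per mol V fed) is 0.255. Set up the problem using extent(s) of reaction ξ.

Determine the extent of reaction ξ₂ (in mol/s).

ξ₂ = 135 mol/s

Yield of U: 1ξ₁ / 397.3 = 0.255 → ξ₁ = 101.3 mol/s.
Conversion of V: 1ξ₁ + 1ξ₂ = 0.594 × 397.3 = 236 → ξ₂ = 134.7 mol/s.
Outlet amounts (n = n₀ + Σ ν·ξ):
  V: 397.3 − 1(101.3) − 1(134.7) = 161.3
  U: 0 + 1(101.3) = 101.3
  Q: 0 + 1(134.7) = 134.7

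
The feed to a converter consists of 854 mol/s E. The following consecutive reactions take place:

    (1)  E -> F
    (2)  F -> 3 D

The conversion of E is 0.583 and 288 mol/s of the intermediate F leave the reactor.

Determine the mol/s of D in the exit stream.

630 mol/s

Conversion of E: E consumed = 1ξ₁ = 0.583 × 854 → ξ₁ = 497.9 mol/s.
F balance: n_F = 0 + 1ξ₁ − 1ξ₂ = 288 → ξ₂ = (1·497.9 − 288)/1 = 209.9 mol/s.
Outlet amounts (n = n₀ + Σ ν·ξ):
  E: 854 − 1(497.9) = 356.1
  F: 0 + 1(497.9) − 1(209.9) = 288
  D: 0 + 3(209.9) = 629.6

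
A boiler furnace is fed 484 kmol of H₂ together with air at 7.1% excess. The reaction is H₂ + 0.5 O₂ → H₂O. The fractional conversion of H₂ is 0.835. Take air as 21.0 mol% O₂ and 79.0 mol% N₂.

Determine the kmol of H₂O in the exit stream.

404 kmol

Stoichiometric O₂ = 0.5 × 484 = 242 kmol; O₂ fed = 242 × 1.071 = 259.2 kmol.
N₂ fed = 259.2 × 79/21 = 975 kmol.
Fuel reacted = 0.835 × 484 → ξ = 404.1 kmol.
Outlet (n = n₀ + ν ξ):
  H₂: 484 − 1(404.1) = 79.86
  O₂: 259.2 − 0.5(404.1) = 57.11
  N₂: 975 (inert)
  H₂O: 0 + 1(404.1) = 404.1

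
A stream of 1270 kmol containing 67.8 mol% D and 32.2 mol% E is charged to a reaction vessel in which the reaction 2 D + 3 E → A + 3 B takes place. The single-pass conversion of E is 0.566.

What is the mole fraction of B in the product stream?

0.194

E reacted = 0.566 × 408.9 = 231.5 kmol; ν_E = −3, so ξ = 231.5/3 = 77.15 kmol.
Outlet amounts (n = n₀ + ν ξ):
  D: 861.1 − 2(77.15) = 706.8
  E: 408.9 − 3(77.15) = 177.5
  A: 0 + 1(77.15) = 77.15
  B: 0 + 3(77.15) = 231.5
Total out = 1193 kmol; y_B = 231.5 / 1193 = 0.194.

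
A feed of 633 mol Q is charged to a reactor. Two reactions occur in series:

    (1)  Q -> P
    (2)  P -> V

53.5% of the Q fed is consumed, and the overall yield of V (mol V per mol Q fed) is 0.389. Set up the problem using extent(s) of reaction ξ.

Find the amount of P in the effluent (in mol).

92.4 mol

Conversion of Q: Q consumed = 1ξ₁ = 0.535 × 633 → ξ₁ = 338.7 mol.
Yield of V: 1ξ₂ / 633 = 0.389 → ξ₂ = 246.2 mol.
Outlet amounts (n = n₀ + Σ ν·ξ):
  Q: 633 − 1(338.7) = 294.3
  P: 0 + 1(338.7) − 1(246.2) = 92.42
  V: 0 + 1(246.2) = 246.2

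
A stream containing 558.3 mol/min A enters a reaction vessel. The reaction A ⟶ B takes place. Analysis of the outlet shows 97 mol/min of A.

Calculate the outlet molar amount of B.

461 mol/min

For A: n = n₀ − 1ξ → 97 = 558.3 − 1ξ, giving ξ = 461.3 mol/min.
Outlet amounts (n = n₀ + ν ξ):
  A: 558.3 − 1(461.3) = 97
  B: 0 + 1(461.3) = 461.3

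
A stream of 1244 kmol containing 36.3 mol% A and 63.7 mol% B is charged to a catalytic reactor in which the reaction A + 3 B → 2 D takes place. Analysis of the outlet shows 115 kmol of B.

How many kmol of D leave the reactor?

For B: n = n₀ − 3ξ → 115 = 792.4 − 3ξ, giving ξ = 225.8 kmol.
Outlet amounts (n = n₀ + ν ξ):
  A: 451.6 − 1(225.8) = 225.8
  B: 792.4 − 3(225.8) = 115
  D: 0 + 2(225.8) = 451.6

452 kmol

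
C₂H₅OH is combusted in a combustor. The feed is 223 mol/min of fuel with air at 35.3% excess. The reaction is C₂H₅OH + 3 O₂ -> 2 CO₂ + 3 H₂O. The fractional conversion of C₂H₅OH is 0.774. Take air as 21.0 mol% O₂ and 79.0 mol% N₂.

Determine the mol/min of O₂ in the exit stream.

387 mol/min

Stoichiometric O₂ = 3 × 223 = 669 mol/min; O₂ fed = 669 × 1.353 = 905.2 mol/min.
N₂ fed = 905.2 × 79/21 = 3405 mol/min.
Fuel reacted = 0.774 × 223 → ξ = 172.6 mol/min.
Outlet (n = n₀ + ν ξ):
  C₂H₅OH: 223 − 1(172.6) = 50.4
  O₂: 905.2 − 3(172.6) = 387.4
  N₂: 3405 (inert)
  CO₂: 0 + 2(172.6) = 345.2
  H₂O: 0 + 3(172.6) = 517.8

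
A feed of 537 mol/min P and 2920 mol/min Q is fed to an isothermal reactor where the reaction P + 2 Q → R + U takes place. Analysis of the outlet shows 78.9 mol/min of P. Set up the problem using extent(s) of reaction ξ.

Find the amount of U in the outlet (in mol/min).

For P: n = n₀ − 1ξ → 78.9 = 537 − 1ξ, giving ξ = 458.1 mol/min.
Outlet amounts (n = n₀ + ν ξ):
  P: 537 − 1(458.1) = 78.9
  Q: 2920 − 2(458.1) = 2004
  R: 0 + 1(458.1) = 458.1
  U: 0 + 1(458.1) = 458.1

458 mol/min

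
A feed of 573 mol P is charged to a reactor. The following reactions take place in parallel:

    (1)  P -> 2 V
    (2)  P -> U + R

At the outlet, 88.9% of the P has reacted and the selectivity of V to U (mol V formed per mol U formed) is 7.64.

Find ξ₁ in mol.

Conversion of P: P consumed = 0.889 × 573 = 509.4 mol = 1ξ₁ + 1ξ₂.
Selectivity: 2ξ₁ / (1ξ₂) = 7.64 → ξ₁ = 3.82 ξ₂.
Substitute: (1·3.82 + 1) ξ₂ = 509.4 → ξ₂ = 105.7 mol, ξ₁ = 403.7 mol.
Outlet amounts (n = n₀ + Σ ν·ξ):
  P: 573 − 1(403.7) − 1(105.7) = 63.6
  V: 0 + 2(403.7) = 807.4
  U: 0 + 1(105.7) = 105.7
  R: 0 + 1(105.7) = 105.7

ξ₁ = 404 mol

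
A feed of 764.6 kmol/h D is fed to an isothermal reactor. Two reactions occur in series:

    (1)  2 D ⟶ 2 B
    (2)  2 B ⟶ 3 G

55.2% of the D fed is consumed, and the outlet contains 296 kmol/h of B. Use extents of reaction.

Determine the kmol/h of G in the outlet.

Conversion of D: D consumed = 2ξ₁ = 0.552 × 764.6 → ξ₁ = 211 kmol/h.
B balance: n_B = 0 + 2ξ₁ − 2ξ₂ = 296 → ξ₂ = (2·211 − 296)/2 = 63.03 kmol/h.
Outlet amounts (n = n₀ + Σ ν·ξ):
  D: 764.6 − 2(211) = 342.5
  B: 0 + 2(211) − 2(63.03) = 296
  G: 0 + 3(63.03) = 189.1

189 kmol/h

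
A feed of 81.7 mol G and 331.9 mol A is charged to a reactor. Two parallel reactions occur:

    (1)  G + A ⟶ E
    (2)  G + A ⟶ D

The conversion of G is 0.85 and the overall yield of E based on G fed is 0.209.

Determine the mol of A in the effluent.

Yield of E: 1ξ₁ / 81.7 = 0.209 → ξ₁ = 17.08 mol.
Conversion of G: 1ξ₁ + 1ξ₂ = 0.85 × 81.7 = 69.45 → ξ₂ = 52.37 mol.
Outlet amounts (n = n₀ + Σ ν·ξ):
  G: 81.7 − 1(17.08) − 1(52.37) = 12.25
  A: 331.9 − 1(17.08) − 1(52.37) = 262.5
  E: 0 + 1(17.08) = 17.08
  D: 0 + 1(52.37) = 52.37

262 mol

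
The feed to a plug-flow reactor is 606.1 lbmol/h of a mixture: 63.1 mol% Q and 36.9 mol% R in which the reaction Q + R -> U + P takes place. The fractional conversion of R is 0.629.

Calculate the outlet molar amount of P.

141 lbmol/h

R reacted = 0.629 × 223.7 = 140.7 lbmol/h; ν_R = −1, so ξ = 140.7/1 = 140.7 lbmol/h.
Outlet amounts (n = n₀ + ν ξ):
  Q: 382.4 − 1(140.7) = 241.8
  R: 223.7 − 1(140.7) = 82.97
  U: 0 + 1(140.7) = 140.7
  P: 0 + 1(140.7) = 140.7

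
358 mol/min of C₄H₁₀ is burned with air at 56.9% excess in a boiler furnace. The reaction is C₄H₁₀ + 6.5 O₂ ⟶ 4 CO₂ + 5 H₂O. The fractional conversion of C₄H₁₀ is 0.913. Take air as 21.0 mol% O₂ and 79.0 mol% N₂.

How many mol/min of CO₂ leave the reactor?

1310 mol/min

Stoichiometric O₂ = 6.5 × 358 = 2327 mol/min; O₂ fed = 2327 × 1.569 = 3651 mol/min.
N₂ fed = 3651 × 79/21 = 13730 mol/min.
Fuel reacted = 0.913 × 358 → ξ = 326.9 mol/min.
Outlet (n = n₀ + ν ξ):
  C₄H₁₀: 358 − 1(326.9) = 31.15
  O₂: 3651 − 6.5(326.9) = 1527
  N₂: 13730 (inert)
  CO₂: 0 + 4(326.9) = 1307
  H₂O: 0 + 5(326.9) = 1634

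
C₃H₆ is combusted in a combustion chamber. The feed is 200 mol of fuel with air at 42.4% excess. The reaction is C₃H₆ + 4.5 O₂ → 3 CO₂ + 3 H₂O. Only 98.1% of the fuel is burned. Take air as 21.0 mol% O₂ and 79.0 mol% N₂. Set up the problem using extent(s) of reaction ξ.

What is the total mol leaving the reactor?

Stoichiometric O₂ = 4.5 × 200 = 900 mol; O₂ fed = 900 × 1.424 = 1282 mol.
N₂ fed = 1282 × 79/21 = 4821 mol.
Fuel reacted = 0.981 × 200 → ξ = 196.2 mol.
Outlet (n = n₀ + ν ξ):
  C₃H₆: 200 − 1(196.2) = 3.8
  O₂: 1282 − 4.5(196.2) = 398.7
  N₂: 4821 (inert)
  CO₂: 0 + 3(196.2) = 588.6
  H₂O: 0 + 3(196.2) = 588.6
Total out = 3.8 + 398.7 + 4821 + 588.6 + 588.6 = 6401 mol.

6400 mol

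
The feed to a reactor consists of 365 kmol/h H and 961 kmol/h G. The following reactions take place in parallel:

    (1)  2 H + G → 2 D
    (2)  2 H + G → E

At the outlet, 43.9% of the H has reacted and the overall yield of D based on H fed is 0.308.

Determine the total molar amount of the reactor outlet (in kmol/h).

Yield of D: 2ξ₁ / 365 = 0.308 → ξ₁ = 56.21 kmol/h.
Conversion of H: 2ξ₁ + 2ξ₂ = 0.439 × 365 = 160.2 → ξ₂ = 23.91 kmol/h.
Outlet amounts (n = n₀ + Σ ν·ξ):
  H: 365 − 2(56.21) − 2(23.91) = 204.8
  G: 961 − 1(56.21) − 1(23.91) = 880.9
  D: 0 + 2(56.21) = 112.4
  E: 0 + 1(23.91) = 23.91
Total out = 204.8 + 880.9 + 112.4 + 23.91 = 1222 kmol/h.

1220 kmol/h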